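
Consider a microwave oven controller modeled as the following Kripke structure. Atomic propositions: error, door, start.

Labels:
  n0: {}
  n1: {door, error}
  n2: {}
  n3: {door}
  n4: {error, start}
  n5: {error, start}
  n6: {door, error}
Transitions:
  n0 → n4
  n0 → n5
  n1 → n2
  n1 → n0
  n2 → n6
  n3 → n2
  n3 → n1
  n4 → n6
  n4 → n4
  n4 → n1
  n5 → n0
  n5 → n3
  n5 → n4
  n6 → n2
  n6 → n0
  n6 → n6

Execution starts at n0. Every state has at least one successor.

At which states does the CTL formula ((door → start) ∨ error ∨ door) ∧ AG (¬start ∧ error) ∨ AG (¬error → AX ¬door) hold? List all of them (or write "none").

States satisfying door → start: {n0, n2, n4, n5}.
States satisfying error ∨ door: {n1, n3, n4, n5, n6}.
States satisfying (door → start) ∨ error ∨ door: {n0, n1, n2, n3, n4, n5, n6}.
States satisfying ¬start ∧ error: {n1, n6}.
States satisfying AG (¬start ∧ error): ∅.
States satisfying ¬error → AX ¬door: {n0, n1, n4, n5, n6}.
States satisfying AG (¬error → AX ¬door): ∅.
States satisfying ((door → start) ∨ error ∨ door) ∧ AG (¬start ∧ error) ∨ AG (¬error → AX ¬door): ∅.

none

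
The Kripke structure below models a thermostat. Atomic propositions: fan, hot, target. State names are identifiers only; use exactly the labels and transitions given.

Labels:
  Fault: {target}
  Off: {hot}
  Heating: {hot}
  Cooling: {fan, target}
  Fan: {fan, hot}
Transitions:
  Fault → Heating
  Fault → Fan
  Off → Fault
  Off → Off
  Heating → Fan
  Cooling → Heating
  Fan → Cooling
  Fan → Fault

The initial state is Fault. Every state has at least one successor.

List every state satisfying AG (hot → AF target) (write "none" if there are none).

{Fault, Heating, Cooling, Fan}

States satisfying hot → AF target: {Fault, Heating, Cooling, Fan}.
States satisfying AG (hot → AF target): {Fault, Heating, Cooling, Fan}.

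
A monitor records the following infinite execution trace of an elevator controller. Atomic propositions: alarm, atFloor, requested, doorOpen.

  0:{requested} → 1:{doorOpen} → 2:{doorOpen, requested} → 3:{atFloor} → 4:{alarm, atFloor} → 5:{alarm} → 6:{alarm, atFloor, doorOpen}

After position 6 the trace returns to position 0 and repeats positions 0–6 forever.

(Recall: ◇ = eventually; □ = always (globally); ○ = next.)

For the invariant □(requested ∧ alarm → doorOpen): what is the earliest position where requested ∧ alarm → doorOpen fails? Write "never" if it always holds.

never

requested ∧ alarm → doorOpen holds at every position 0..6, and those are all the positions the trace ever visits, so the invariant □(requested ∧ alarm → doorOpen) is never violated.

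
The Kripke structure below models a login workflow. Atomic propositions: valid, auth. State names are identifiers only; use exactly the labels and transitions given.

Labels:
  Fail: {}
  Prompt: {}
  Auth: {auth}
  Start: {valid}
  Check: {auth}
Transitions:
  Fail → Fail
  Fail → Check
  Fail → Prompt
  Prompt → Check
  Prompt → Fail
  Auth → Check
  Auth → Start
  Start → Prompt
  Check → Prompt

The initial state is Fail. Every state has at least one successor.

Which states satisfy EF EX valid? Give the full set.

{Auth}

States satisfying EX valid: {Auth}.
States satisfying EF EX valid: {Auth}.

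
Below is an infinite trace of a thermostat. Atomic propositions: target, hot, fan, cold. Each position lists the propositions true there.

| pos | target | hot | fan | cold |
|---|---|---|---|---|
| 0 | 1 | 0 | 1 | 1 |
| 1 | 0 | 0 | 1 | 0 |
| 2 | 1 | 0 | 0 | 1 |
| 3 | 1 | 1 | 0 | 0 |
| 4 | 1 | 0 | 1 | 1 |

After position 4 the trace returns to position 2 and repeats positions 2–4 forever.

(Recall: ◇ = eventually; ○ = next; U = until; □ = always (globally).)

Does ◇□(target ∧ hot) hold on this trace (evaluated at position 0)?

□(target ∧ hot) is false at every position 0..4, so it never becomes true and ◇□(target ∧ hot) fails.

Does not hold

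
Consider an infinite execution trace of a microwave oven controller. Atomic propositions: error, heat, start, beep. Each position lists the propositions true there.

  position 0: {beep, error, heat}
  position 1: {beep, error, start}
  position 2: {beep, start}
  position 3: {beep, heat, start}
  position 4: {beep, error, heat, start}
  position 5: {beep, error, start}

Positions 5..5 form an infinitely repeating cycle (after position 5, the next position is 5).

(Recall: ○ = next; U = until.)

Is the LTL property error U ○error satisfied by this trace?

Yes

Walking from position 0: ○error first holds at position 0, and error holds at every earlier position along the way, so error U ○error holds.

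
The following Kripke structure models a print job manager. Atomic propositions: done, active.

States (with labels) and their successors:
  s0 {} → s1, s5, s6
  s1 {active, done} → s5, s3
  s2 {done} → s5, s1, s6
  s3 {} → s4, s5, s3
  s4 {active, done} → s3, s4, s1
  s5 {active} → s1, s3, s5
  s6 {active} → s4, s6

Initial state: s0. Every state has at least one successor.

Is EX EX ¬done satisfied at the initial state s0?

Satisfied

States satisfying EX ¬done: {s0, s1, s2, s3, s4, s5, s6}.
States satisfying EX EX ¬done: {s0, s1, s2, s3, s4, s5, s6}.
s0 ∈ Sat(EX EX ¬done).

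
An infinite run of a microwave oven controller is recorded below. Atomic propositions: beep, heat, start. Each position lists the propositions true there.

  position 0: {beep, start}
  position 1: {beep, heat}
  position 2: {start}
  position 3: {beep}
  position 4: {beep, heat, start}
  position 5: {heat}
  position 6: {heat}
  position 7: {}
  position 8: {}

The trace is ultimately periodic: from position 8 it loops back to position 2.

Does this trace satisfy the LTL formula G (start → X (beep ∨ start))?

start → X (beep ∨ start) must hold at every position from 0 onward. It fails at position 4, so G (start → X (beep ∨ start)) is false.
Positions where start holds: 0, 2, 4.
Check X (beep ∨ start) at each: 0→ok, 2→ok, 4→fails.

Does not hold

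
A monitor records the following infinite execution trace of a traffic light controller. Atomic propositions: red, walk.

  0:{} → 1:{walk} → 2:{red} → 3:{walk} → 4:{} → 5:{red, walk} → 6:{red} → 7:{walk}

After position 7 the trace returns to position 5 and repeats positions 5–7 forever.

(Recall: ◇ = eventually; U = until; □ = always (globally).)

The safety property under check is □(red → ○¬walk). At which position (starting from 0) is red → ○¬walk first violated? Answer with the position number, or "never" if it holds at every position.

2

Check red → ○¬walk at each position in order: 0 ✓, 1 ✓.
At position 2 the labels are {red} and the next position 3 has {walk}, so red → ○¬walk is false there. This is the first violation.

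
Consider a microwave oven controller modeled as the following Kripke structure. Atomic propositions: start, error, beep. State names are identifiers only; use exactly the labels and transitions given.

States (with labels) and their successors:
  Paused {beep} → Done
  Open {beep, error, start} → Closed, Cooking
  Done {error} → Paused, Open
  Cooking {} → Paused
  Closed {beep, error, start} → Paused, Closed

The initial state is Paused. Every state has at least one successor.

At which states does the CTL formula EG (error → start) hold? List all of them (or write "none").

States satisfying error → start: {Paused, Open, Cooking, Closed}.
States satisfying EG (error → start): {Open, Closed}.

{Open, Closed}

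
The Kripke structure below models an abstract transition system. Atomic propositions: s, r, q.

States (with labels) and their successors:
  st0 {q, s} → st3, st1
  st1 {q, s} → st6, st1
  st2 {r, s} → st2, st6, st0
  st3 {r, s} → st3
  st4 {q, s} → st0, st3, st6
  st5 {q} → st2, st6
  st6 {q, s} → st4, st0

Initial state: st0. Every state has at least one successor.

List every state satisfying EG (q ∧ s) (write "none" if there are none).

{st0, st1, st4, st6}

States satisfying q ∧ s: {st0, st1, st4, st6}.
States satisfying EG (q ∧ s): {st0, st1, st4, st6}.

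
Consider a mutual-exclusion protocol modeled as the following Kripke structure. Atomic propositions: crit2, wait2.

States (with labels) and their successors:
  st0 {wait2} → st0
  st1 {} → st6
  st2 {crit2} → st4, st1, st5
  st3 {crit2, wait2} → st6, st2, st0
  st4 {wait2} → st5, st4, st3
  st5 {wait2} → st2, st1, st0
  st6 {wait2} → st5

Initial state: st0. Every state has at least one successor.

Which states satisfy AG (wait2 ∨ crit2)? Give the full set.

{st0}

States satisfying wait2 ∨ crit2: {st0, st2, st3, st4, st5, st6}.
States satisfying AG (wait2 ∨ crit2): {st0}.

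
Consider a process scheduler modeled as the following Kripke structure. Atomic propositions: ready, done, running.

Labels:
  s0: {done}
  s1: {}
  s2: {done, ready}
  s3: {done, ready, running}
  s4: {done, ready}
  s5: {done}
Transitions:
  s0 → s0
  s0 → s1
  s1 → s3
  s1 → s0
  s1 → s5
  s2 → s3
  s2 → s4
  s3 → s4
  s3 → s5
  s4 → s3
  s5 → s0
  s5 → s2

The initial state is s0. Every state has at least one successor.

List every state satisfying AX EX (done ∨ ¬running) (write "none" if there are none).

{s0, s1, s2, s3, s4, s5}

States satisfying EX (done ∨ ¬running): {s0, s1, s2, s3, s4, s5}.
States satisfying AX EX (done ∨ ¬running): {s0, s1, s2, s3, s4, s5}.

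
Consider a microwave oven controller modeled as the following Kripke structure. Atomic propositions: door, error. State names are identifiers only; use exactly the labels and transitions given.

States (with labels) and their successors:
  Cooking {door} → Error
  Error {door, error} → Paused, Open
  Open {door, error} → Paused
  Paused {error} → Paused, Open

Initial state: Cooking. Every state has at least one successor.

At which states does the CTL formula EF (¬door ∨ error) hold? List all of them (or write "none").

States satisfying ¬door ∨ error: {Error, Open, Paused}.
States satisfying EF (¬door ∨ error): {Cooking, Error, Open, Paused}.

{Cooking, Error, Open, Paused}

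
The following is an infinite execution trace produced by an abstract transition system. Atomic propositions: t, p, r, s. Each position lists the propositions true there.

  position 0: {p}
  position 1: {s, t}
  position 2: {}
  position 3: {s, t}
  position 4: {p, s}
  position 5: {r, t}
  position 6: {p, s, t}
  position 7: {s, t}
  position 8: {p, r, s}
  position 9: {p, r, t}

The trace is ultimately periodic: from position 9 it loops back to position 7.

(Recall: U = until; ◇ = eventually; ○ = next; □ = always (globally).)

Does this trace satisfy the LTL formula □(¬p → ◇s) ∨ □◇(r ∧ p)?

Yes

¬p → ◇s holds at every position 0..9, and those are all positions ever visited, so □(¬p → ◇s) holds.
Positions where ¬p holds: 1, 2, 3, 5, 7.
Check ◇s at each: 1→ok, 2→ok, 3→ok, 5→ok, 7→ok.
◇(r ∧ p) holds at every position 0..9, and those are all positions ever visited, so □◇(r ∧ p) holds.
At position 0: □(¬p → ◇s) is true; □◇(r ∧ p) is true; so □(¬p → ◇s) ∨ □◇(r ∧ p) is true.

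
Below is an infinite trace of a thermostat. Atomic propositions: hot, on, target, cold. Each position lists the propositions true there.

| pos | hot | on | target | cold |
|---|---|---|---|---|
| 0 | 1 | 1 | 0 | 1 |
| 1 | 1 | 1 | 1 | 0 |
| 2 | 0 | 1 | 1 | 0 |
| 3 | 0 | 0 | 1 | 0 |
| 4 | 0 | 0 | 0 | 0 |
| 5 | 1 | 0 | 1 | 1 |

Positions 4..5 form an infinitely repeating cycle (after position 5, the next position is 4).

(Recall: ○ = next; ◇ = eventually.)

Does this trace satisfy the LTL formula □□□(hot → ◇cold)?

Satisfied

□□(hot → ◇cold) holds at every position 0..5, and those are all positions ever visited, so □□□(hot → ◇cold) holds.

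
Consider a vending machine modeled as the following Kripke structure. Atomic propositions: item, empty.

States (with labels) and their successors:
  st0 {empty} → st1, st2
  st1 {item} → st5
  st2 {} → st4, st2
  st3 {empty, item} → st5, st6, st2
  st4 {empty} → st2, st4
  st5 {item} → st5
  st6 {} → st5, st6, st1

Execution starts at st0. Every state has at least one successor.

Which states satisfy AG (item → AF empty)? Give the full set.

States satisfying item → AF empty: {st0, st2, st3, st4, st6}.
States satisfying AG (item → AF empty): {st2, st4}.

{st2, st4}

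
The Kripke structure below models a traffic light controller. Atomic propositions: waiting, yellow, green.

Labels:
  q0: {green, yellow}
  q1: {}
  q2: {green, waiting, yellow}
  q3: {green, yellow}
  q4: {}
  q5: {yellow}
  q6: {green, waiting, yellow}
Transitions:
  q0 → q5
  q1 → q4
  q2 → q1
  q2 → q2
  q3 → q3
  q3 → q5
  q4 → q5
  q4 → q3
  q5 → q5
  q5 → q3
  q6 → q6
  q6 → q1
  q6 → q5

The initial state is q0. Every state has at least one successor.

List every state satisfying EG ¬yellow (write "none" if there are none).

none

States satisfying ¬yellow: {q1, q4}.
States satisfying EG ¬yellow: ∅.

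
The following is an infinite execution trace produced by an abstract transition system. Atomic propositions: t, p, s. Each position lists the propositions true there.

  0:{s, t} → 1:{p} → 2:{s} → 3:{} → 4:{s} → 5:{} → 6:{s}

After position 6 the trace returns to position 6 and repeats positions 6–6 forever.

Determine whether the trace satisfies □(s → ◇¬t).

Yes

s → ◇¬t holds at every position 0..6, and those are all positions ever visited, so □(s → ◇¬t) holds.
Positions where s holds: 0, 2, 4, 6.
Check ◇¬t at each: 0→ok, 2→ok, 4→ok, 6→ok.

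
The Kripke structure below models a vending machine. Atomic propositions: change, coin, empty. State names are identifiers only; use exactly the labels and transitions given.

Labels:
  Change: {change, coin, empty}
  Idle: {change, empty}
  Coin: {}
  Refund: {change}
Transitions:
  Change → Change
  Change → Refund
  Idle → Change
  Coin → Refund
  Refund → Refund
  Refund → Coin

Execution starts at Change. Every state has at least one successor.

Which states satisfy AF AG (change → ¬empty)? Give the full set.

States satisfying AG (change → ¬empty): {Coin, Refund}.
States satisfying AF AG (change → ¬empty): {Coin, Refund}.

{Coin, Refund}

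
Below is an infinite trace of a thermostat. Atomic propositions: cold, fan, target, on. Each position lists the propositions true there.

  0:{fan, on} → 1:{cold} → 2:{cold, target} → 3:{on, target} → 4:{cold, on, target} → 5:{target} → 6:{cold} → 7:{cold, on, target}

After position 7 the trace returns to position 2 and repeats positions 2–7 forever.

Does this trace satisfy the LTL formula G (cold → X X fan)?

Violated

cold → X X fan must hold at every position from 0 onward. It fails at position 1, so G (cold → X X fan) is false.
Positions where cold holds: 1, 2, 4, 6, 7.
Check X X fan at each: 1→fails, 2→fails, 4→fails, 6→fails, 7→fails.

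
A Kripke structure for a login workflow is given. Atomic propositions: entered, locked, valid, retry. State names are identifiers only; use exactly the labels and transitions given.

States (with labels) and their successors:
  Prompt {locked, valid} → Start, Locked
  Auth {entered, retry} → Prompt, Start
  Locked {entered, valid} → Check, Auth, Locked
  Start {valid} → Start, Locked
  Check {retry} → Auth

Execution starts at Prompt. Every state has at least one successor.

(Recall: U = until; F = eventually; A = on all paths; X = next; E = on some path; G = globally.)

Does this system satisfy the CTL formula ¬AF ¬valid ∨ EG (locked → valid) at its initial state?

Yes

States satisfying ¬valid: {Auth, Check}.
States satisfying AF ¬valid: {Auth, Check}.
States satisfying ¬AF ¬valid: {Prompt, Locked, Start}.
States satisfying locked → valid: {Prompt, Auth, Locked, Start, Check}.
States satisfying EG (locked → valid): {Prompt, Auth, Locked, Start, Check}.
States satisfying ¬AF ¬valid ∨ EG (locked → valid): {Prompt, Auth, Locked, Start, Check}.
Prompt ∈ Sat(¬AF ¬valid ∨ EG (locked → valid)).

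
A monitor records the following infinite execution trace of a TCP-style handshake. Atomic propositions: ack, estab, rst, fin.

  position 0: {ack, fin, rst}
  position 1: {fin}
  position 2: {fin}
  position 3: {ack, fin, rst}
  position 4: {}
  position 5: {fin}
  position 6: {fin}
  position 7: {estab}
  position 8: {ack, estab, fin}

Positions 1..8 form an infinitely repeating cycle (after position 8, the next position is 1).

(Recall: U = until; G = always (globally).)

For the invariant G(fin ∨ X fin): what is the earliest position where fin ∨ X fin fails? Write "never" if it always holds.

never

fin ∨ X fin holds at every position 0..8, and those are all the positions the trace ever visits, so the invariant G(fin ∨ X fin) is never violated.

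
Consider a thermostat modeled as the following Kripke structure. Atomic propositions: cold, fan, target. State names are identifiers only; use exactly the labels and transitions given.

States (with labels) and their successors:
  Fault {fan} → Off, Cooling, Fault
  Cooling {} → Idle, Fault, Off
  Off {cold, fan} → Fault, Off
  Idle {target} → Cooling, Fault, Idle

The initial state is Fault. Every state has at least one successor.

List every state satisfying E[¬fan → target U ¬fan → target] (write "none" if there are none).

{Fault, Off, Idle}

States satisfying ¬fan → target: {Fault, Off, Idle}.
States satisfying E[¬fan → target U ¬fan → target]: {Fault, Off, Idle}.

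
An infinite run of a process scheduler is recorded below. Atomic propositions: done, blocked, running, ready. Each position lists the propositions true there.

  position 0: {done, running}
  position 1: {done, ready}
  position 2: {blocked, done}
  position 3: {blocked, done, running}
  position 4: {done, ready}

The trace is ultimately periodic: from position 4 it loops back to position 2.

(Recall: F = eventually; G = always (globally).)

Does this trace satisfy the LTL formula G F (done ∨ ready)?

F (done ∨ ready) holds at every position 0..4, and those are all positions ever visited, so G F (done ∨ ready) holds.

Yes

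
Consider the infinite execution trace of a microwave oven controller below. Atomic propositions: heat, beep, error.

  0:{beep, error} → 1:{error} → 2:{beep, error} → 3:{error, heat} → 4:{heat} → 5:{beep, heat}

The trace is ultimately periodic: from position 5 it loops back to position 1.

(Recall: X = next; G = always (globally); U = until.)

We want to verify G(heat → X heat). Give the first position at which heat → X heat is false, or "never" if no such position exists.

5

Check heat → X heat at each position in order: 0 ✓, 1 ✓, 2 ✓, 3 ✓, 4 ✓.
At position 5 the labels are {beep, heat} and the next position 1 has {error}, so heat → X heat is false there. This is the first violation.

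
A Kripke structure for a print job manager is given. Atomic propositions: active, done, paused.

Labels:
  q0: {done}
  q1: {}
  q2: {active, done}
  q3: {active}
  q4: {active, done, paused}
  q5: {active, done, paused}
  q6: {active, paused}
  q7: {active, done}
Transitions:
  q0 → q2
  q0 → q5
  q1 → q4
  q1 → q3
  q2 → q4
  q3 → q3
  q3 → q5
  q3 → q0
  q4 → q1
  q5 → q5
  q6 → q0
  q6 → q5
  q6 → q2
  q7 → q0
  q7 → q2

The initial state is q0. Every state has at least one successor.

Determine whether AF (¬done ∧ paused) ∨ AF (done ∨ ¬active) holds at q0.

States satisfying ¬done ∧ paused: {q6}.
States satisfying AF (¬done ∧ paused): {q6}.
States satisfying done ∨ ¬active: {q0, q1, q2, q4, q5, q7}.
States satisfying AF (done ∨ ¬active): {q0, q1, q2, q4, q5, q6, q7}.
States satisfying AF (¬done ∧ paused) ∨ AF (done ∨ ¬active): {q0, q1, q2, q4, q5, q6, q7}.
q0 ∈ Sat(AF (¬done ∧ paused) ∨ AF (done ∨ ¬active)).

Satisfied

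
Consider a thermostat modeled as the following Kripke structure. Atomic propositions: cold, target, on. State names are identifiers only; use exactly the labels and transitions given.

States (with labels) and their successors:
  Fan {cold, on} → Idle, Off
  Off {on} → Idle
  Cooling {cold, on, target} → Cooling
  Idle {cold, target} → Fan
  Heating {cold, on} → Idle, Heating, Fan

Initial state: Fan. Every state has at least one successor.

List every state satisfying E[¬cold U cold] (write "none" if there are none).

States satisfying ¬cold: {Off}.
States satisfying cold: {Fan, Cooling, Idle, Heating}.
States satisfying E[¬cold U cold]: {Fan, Off, Cooling, Idle, Heating}.

{Fan, Off, Cooling, Idle, Heating}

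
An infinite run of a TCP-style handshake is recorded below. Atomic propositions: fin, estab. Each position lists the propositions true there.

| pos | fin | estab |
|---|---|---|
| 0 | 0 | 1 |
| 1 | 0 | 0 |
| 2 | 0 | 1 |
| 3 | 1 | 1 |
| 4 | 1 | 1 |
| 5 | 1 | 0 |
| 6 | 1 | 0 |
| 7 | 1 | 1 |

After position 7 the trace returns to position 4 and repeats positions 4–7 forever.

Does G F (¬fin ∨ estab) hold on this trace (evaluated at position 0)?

Satisfied

F (¬fin ∨ estab) holds at every position 0..7, and those are all positions ever visited, so G F (¬fin ∨ estab) holds.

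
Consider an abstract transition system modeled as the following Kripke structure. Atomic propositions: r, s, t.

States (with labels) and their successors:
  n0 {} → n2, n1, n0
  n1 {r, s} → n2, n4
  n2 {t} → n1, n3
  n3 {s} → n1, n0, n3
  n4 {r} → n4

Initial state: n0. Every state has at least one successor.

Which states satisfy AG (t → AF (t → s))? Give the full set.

{n0, n1, n2, n3, n4}

States satisfying t → AF (t → s): {n0, n1, n2, n3, n4}.
States satisfying AG (t → AF (t → s)): {n0, n1, n2, n3, n4}.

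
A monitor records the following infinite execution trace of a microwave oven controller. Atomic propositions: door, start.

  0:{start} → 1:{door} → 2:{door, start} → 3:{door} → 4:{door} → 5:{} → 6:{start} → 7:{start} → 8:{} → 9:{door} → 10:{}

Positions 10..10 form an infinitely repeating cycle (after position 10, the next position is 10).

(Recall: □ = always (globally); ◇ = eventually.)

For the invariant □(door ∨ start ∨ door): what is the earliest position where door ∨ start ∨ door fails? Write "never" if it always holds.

5

Check door ∨ start ∨ door at each position in order: 0 ✓, 1 ✓, 2 ✓, 3 ✓, 4 ✓.
At position 5 the labels are {}, so door ∨ start ∨ door is false there. This is the first violation.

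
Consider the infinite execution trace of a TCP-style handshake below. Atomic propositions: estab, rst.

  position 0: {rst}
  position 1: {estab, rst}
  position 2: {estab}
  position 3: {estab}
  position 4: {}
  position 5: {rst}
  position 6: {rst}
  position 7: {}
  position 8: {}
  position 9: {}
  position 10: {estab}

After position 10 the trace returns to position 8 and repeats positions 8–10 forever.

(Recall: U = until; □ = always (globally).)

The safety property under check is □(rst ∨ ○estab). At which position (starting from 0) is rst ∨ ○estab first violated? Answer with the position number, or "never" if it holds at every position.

3

Check rst ∨ ○estab at each position in order: 0 ✓, 1 ✓, 2 ✓.
At position 3 the labels are {estab} and the next position 4 has {}, so rst ∨ ○estab is false there. This is the first violation.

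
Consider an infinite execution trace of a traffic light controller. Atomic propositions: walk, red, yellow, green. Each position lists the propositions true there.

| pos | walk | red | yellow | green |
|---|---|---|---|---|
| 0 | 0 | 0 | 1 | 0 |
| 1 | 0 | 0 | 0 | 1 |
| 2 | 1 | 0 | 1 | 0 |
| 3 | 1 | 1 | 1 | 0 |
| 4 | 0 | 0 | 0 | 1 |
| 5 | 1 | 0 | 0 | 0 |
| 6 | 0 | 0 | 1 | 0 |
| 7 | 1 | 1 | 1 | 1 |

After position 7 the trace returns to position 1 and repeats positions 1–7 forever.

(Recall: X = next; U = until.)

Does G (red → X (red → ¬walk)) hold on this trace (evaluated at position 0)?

Yes

red → X (red → ¬walk) holds at every position 0..7, and those are all positions ever visited, so G (red → X (red → ¬walk)) holds.
Positions where red holds: 3, 7.
Check X (red → ¬walk) at each: 3→ok, 7→ok.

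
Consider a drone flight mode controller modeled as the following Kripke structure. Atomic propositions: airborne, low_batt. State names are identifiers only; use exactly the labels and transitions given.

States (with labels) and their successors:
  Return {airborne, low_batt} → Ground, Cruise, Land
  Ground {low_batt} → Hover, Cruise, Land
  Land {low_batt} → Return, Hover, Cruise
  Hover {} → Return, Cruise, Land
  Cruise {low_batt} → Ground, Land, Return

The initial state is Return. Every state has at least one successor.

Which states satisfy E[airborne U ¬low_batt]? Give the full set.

{Hover}

States satisfying airborne: {Return}.
States satisfying ¬low_batt: {Hover}.
States satisfying E[airborne U ¬low_batt]: {Hover}.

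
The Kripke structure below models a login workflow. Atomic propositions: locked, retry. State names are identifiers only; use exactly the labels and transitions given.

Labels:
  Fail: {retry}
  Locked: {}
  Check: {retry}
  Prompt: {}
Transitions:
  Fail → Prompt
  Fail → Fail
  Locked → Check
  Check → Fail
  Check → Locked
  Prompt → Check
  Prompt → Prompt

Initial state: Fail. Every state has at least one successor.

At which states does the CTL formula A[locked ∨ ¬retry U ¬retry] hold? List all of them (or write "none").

{Locked, Prompt}

States satisfying locked ∨ ¬retry: {Locked, Prompt}.
States satisfying ¬retry: {Locked, Prompt}.
States satisfying A[locked ∨ ¬retry U ¬retry]: {Locked, Prompt}.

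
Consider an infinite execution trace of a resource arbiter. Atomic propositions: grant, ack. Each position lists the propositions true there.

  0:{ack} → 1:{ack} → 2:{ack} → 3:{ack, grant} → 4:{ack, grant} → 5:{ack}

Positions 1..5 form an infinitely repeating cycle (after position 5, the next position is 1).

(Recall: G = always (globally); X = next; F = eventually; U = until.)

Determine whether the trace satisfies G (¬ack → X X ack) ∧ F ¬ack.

Does not hold

¬ack → X X ack holds at every position 0..5, and those are all positions ever visited, so G (¬ack → X X ack) holds.
¬ack is false at every position 0..5, so it never becomes true and F ¬ack fails.
At position 0: G (¬ack → X X ack) is true; F ¬ack is false; so G (¬ack → X X ack) ∧ F ¬ack is false.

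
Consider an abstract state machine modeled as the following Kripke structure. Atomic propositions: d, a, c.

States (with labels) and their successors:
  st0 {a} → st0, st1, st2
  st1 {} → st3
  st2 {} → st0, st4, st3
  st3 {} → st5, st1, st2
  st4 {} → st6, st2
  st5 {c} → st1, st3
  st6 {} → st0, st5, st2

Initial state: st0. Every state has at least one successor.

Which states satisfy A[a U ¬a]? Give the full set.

{st1, st2, st3, st4, st5, st6}

States satisfying a: {st0}.
States satisfying ¬a: {st1, st2, st3, st4, st5, st6}.
States satisfying A[a U ¬a]: {st1, st2, st3, st4, st5, st6}.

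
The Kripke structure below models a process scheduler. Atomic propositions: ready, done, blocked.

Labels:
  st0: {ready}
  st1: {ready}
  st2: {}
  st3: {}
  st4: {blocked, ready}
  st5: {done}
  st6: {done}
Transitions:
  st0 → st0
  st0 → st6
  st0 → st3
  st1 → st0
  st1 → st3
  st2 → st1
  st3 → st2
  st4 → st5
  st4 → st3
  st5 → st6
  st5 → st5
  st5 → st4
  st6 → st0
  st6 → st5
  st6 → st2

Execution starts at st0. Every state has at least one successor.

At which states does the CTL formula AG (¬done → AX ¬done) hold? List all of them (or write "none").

States satisfying ¬done → AX ¬done: {st1, st2, st3, st5, st6}.
States satisfying AG (¬done → AX ¬done): ∅.

none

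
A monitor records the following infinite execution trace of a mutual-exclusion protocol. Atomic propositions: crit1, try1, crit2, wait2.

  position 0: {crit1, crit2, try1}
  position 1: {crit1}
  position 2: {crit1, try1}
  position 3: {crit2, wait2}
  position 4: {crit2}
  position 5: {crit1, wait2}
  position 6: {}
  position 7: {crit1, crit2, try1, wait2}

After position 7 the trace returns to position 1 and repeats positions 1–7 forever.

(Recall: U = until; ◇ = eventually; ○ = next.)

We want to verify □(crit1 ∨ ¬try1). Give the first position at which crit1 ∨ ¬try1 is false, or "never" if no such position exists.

crit1 ∨ ¬try1 holds at every position 0..7, and those are all the positions the trace ever visits, so the invariant □(crit1 ∨ ¬try1) is never violated.

never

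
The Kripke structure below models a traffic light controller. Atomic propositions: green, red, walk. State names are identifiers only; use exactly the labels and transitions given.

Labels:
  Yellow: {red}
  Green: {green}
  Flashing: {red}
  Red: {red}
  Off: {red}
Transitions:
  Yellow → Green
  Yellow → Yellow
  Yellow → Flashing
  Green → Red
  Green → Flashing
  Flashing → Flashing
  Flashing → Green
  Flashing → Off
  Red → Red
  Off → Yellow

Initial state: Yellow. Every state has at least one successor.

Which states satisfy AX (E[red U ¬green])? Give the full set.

{Green, Red, Off}

States satisfying E[red U ¬green]: {Yellow, Flashing, Red, Off}.
States satisfying AX (E[red U ¬green]): {Green, Red, Off}.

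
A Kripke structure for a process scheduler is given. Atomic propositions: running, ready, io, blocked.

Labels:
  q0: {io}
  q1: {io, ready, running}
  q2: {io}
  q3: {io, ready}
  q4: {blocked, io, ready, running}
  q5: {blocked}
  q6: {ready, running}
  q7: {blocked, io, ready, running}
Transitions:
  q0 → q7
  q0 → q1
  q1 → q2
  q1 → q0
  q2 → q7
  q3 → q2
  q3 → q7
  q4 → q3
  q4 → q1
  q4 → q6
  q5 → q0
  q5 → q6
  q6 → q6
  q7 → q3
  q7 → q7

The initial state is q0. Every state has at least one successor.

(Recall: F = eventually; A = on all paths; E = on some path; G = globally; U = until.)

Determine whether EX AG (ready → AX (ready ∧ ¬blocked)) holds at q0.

States satisfying AG (ready → AX (ready ∧ ¬blocked)): {q6}.
States satisfying EX AG (ready → AX (ready ∧ ¬blocked)): {q4, q5, q6}.
No suitable path/successor from q0 witnesses the formula.
q0 ∉ Sat(EX AG (ready → AX (ready ∧ ¬blocked))).

No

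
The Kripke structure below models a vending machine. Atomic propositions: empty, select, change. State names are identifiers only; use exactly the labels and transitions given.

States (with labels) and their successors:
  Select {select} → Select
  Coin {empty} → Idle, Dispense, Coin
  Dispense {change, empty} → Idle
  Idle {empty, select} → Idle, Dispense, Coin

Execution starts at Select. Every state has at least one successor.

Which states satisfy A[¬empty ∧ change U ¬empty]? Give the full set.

{Select}

States satisfying ¬empty ∧ change: ∅.
States satisfying ¬empty: {Select}.
States satisfying A[¬empty ∧ change U ¬empty]: {Select}.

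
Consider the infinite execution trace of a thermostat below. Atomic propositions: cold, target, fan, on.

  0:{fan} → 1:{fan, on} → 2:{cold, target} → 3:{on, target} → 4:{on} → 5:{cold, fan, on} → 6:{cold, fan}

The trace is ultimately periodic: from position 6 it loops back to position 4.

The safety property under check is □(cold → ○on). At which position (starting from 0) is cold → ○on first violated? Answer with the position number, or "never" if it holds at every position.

5

Check cold → ○on at each position in order: 0 ✓, 1 ✓, 2 ✓, 3 ✓, 4 ✓.
At position 5 the labels are {cold, fan, on} and the next position 6 has {cold, fan}, so cold → ○on is false there. This is the first violation.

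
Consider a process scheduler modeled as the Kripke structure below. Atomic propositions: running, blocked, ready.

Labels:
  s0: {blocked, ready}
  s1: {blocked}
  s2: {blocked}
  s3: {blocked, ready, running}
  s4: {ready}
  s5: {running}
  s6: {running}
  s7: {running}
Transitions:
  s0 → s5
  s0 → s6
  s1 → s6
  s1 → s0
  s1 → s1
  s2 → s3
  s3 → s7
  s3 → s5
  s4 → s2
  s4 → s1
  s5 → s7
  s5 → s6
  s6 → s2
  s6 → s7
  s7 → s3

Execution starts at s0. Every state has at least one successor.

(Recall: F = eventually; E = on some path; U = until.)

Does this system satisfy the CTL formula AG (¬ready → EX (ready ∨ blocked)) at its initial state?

States satisfying ¬ready → EX (ready ∨ blocked): {s0, s1, s2, s3, s4, s6, s7}.
States satisfying AG (¬ready → EX (ready ∨ blocked)): ∅.
s5 is reachable from s0 and violates ¬ready → EX (ready ∨ blocked), so AG fails at s0.
s0 ∉ Sat(AG (¬ready → EX (ready ∨ blocked))).

Does not hold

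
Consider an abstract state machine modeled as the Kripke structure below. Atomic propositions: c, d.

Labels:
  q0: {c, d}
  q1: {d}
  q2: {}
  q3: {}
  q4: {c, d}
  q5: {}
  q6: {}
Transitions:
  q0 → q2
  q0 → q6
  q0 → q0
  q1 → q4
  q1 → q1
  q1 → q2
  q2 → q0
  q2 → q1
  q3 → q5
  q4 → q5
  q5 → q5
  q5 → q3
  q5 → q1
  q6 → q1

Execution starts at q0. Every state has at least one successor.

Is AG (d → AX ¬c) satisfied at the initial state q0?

States satisfying d → AX ¬c: {q2, q3, q4, q5, q6}.
States satisfying AG (d → AX ¬c): ∅.
q0 is reachable from q0 and violates d → AX ¬c, so AG fails at q0.
q0 ∉ Sat(AG (d → AX ¬c)).

Does not hold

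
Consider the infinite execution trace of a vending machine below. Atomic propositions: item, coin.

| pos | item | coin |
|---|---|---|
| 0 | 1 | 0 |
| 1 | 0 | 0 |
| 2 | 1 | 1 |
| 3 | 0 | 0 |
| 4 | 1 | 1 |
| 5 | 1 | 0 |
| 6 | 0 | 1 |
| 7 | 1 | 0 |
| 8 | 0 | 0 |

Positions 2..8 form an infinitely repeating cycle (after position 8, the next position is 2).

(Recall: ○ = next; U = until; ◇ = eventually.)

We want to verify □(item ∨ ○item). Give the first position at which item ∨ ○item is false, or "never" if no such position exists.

never

item ∨ ○item holds at every position 0..8, and those are all the positions the trace ever visits, so the invariant □(item ∨ ○item) is never violated.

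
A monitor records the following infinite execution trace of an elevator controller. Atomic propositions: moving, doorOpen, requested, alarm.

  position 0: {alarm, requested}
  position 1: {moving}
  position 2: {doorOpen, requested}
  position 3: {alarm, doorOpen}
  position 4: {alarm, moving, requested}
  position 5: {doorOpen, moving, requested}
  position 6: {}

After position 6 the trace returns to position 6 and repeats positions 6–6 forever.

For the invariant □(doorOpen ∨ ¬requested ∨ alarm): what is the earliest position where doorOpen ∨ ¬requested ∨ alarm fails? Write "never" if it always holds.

doorOpen ∨ ¬requested ∨ alarm holds at every position 0..6, and those are all the positions the trace ever visits, so the invariant □(doorOpen ∨ ¬requested ∨ alarm) is never violated.

never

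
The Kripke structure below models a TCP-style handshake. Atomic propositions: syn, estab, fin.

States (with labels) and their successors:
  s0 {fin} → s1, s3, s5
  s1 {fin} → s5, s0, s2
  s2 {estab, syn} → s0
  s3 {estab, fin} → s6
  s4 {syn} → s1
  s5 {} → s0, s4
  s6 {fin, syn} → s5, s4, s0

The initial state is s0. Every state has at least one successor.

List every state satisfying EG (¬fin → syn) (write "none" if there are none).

States satisfying ¬fin → syn: {s0, s1, s2, s3, s4, s6}.
States satisfying EG (¬fin → syn): {s0, s1, s2, s3, s4, s6}.

{s0, s1, s2, s3, s4, s6}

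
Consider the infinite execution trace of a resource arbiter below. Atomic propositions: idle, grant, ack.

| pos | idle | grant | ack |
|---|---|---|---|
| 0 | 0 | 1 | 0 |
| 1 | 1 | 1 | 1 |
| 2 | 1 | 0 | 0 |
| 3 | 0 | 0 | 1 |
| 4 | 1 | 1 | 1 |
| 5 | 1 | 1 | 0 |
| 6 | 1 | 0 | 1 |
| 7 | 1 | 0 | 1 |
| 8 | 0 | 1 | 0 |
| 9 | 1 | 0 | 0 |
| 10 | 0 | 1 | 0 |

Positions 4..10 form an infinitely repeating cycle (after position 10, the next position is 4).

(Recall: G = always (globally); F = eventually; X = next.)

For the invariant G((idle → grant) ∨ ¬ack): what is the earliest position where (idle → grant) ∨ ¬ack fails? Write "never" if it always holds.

Check (idle → grant) ∨ ¬ack at each position in order: 0 ✓, 1 ✓, 2 ✓, 3 ✓, 4 ✓, 5 ✓.
At position 6 the labels are {ack, idle}, so (idle → grant) ∨ ¬ack is false there. This is the first violation.

6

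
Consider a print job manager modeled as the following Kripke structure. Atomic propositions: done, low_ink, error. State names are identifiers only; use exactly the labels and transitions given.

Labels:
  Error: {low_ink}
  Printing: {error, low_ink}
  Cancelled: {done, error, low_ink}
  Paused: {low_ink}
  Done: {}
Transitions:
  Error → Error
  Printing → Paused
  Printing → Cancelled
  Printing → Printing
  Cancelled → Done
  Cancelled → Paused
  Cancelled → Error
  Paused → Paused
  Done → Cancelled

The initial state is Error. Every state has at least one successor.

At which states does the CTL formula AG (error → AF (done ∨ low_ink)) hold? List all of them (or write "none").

States satisfying error → AF (done ∨ low_ink): {Error, Printing, Cancelled, Paused, Done}.
States satisfying AG (error → AF (done ∨ low_ink)): {Error, Printing, Cancelled, Paused, Done}.

{Error, Printing, Cancelled, Paused, Done}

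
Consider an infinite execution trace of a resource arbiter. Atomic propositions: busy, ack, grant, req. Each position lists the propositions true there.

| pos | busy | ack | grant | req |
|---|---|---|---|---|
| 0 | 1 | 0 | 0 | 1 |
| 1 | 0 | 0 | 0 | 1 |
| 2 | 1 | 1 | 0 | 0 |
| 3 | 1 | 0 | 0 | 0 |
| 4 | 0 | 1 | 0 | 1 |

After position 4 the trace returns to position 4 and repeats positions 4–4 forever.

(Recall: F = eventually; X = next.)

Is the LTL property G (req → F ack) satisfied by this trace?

Yes

req → F ack holds at every position 0..4, and those are all positions ever visited, so G (req → F ack) holds.
Positions where req holds: 0, 1, 4.
Check F ack at each: 0→ok, 1→ok, 4→ok.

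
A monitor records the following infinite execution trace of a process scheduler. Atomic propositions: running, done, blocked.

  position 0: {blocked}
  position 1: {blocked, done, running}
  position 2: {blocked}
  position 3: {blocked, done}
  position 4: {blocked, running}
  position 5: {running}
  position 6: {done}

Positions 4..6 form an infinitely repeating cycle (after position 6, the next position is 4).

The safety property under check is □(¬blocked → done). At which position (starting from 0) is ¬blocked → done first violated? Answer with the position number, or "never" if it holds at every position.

Check ¬blocked → done at each position in order: 0 ✓, 1 ✓, 2 ✓, 3 ✓, 4 ✓.
At position 5 the labels are {running}, so ¬blocked → done is false there. This is the first violation.

5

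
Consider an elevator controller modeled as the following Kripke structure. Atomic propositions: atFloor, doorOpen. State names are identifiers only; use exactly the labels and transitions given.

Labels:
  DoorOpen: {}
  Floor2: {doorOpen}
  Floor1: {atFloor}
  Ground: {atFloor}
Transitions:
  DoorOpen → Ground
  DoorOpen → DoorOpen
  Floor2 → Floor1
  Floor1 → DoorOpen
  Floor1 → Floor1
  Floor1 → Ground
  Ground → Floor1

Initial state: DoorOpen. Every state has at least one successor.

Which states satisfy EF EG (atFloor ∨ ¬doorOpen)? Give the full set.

States satisfying EG (atFloor ∨ ¬doorOpen): {DoorOpen, Floor1, Ground}.
States satisfying EF EG (atFloor ∨ ¬doorOpen): {DoorOpen, Floor2, Floor1, Ground}.

{DoorOpen, Floor2, Floor1, Ground}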